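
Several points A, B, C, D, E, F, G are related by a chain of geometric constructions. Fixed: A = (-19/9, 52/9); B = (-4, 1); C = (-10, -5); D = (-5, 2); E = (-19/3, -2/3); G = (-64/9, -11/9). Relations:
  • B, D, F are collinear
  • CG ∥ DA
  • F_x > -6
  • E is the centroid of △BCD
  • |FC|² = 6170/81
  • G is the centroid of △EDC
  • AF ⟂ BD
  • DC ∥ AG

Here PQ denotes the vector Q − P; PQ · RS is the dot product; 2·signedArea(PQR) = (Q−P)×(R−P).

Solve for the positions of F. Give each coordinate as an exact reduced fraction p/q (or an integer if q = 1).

F = (-49/9, 22/9)

1. F_x = -49/9  [B, D, F are collinear ∩ AF ⟂ BD]
2. F_y = 22/9  [B, D, F are collinear ∩ AF ⟂ BD]
   → F = (-49/9, 22/9)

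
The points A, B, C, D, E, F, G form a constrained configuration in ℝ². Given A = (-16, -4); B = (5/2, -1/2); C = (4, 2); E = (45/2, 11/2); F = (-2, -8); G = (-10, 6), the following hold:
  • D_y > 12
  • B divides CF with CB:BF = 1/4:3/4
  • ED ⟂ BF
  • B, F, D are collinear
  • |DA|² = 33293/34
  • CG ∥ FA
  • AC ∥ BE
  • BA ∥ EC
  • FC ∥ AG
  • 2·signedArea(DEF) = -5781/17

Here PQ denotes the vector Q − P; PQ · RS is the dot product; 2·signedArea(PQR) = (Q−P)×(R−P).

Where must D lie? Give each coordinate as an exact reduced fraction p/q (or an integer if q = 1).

D = (355/34, 433/34)

1. D_x = 355/34  [B, F, D are collinear ∩ ED ⟂ BF]
2. D_y = 433/34  [B, F, D are collinear ∩ ED ⟂ BF]
   → D = (355/34, 433/34)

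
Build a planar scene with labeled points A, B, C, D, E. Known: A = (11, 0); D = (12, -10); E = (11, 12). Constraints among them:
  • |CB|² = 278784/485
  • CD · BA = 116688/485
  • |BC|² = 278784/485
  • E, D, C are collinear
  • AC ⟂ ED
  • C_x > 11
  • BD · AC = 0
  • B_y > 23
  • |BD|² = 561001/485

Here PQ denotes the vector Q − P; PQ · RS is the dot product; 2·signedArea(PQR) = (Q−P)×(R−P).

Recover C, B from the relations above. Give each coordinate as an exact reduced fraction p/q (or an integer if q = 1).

B = (5071/485, 11628/485)
C = (5599/485, 12/485)

1. C_x = 5599/485  [E, D, C are collinear ∩ AC ⟂ ED]
2. C_y = 12/485  [E, D, C are collinear ∩ AC ⟂ ED]
   → C = (5599/485, 12/485)
3. B_x = 5071/485  [BD · AC = 0 ∩ CD · BA = 116688/485]
4. B_y = 11628/485  [BD · AC = 0 ∩ CD · BA = 116688/485]
   → B = (5071/485, 11628/485)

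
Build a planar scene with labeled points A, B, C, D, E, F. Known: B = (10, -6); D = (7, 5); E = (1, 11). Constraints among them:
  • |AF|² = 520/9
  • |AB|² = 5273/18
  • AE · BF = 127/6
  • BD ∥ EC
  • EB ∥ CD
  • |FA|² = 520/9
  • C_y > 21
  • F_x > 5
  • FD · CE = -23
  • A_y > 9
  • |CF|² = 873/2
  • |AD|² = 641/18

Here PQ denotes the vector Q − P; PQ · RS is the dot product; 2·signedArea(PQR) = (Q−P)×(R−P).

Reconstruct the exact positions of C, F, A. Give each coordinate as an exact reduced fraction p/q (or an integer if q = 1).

A = (7/2, 59/6)
C = (-2, 22)
F = (11/2, 5/2)

1. C_x = -2  [EB ∥ CD ∩ BD ∥ EC]
2. C_y = 22  [EB ∥ CD ∩ BD ∥ EC]
   → C = (-2, 22)
3. F_x = 11/2  [line -3·x + 11·y + -11 = 0 ∩ |CF|² = 873/2]
4. F_y = 5/2  [line -3·x + 11·y + -11 = 0 ∩ |CF|² = 873/2]
   → F = (11/2, 5/2)
5. A_x = 7/2  [line 9/2·x + -17/2·y + 407/6 = 0 ∩ |FA|² = 520/9]
6. A_y = 59/6  [line 9/2·x + -17/2·y + 407/6 = 0 ∩ |FA|² = 520/9]
   → A = (7/2, 59/6)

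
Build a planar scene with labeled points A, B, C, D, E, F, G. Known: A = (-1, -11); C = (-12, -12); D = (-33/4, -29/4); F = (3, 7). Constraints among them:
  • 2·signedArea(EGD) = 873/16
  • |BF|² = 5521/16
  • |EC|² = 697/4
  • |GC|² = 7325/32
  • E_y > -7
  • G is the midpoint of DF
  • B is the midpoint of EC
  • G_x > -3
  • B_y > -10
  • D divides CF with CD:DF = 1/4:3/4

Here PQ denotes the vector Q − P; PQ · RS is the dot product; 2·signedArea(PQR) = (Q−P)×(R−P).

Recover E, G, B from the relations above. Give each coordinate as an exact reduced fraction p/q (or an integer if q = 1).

1. G_x = -21/8  [G is the midpoint of DF]
2. G_y = -1/8  [G is the midpoint of DF]
   → G = (-21/8, -1/8)
3. E_x = 0  [line 57/8·x + -45/8·y + -585/16 = 0 ∩ |EC|² = 697/4]
4. E_y = -13/2  [line 57/8·x + -45/8·y + -585/16 = 0 ∩ |EC|² = 697/4]
   → E = (0, -13/2)
5. B_x = -6  [B is the midpoint of EC]
6. B_y = -37/4  [B is the midpoint of EC]
   → B = (-6, -37/4)

B = (-6, -37/4)
E = (0, -13/2)
G = (-21/8, -1/8)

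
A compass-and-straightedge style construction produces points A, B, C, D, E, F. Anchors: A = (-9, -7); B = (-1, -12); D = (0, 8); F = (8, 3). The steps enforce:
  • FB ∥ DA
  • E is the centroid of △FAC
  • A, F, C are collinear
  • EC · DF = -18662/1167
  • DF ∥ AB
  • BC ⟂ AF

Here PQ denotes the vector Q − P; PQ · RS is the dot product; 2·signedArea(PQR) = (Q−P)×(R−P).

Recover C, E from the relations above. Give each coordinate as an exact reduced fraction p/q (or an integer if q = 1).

1. C_x = -2039/389  [A, F, C are collinear ∩ BC ⟂ AF]
2. C_y = -1863/389  [A, F, C are collinear ∩ BC ⟂ AF]
   → C = (-2039/389, -1863/389)
3. E_x = -2428/1167  [E is the centroid of △FAC]
4. E_y = -3419/1167  [E is the centroid of △FAC]
   → E = (-2428/1167, -3419/1167)

C = (-2039/389, -1863/389)
E = (-2428/1167, -3419/1167)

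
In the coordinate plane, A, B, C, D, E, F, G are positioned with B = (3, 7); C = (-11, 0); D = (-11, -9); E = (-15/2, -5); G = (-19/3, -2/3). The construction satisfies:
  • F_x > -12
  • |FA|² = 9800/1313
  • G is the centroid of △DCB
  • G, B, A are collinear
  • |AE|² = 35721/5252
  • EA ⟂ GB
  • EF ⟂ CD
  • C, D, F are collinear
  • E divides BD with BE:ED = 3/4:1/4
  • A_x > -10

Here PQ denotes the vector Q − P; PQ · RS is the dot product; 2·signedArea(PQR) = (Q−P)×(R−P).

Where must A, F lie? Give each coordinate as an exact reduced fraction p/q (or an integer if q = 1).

A = (-12021/1313, -3919/1313)
F = (-11, -5)

1. A_x = -12021/1313  [G, B, A are collinear ∩ EA ⟂ GB]
2. A_y = -3919/1313  [G, B, A are collinear ∩ EA ⟂ GB]
   → A = (-12021/1313, -3919/1313)
3. F_x = -11  [C, D, F are collinear ∩ EF ⟂ CD]
4. F_y = -5  [C, D, F are collinear ∩ EF ⟂ CD]
   → F = (-11, -5)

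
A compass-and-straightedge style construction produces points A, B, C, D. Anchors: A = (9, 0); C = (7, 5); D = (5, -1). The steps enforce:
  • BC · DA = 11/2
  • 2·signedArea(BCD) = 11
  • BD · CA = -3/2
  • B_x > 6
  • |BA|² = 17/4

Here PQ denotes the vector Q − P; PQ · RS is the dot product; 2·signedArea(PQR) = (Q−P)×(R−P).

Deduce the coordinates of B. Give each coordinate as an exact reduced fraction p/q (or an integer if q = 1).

B = (7, -1/2)

1. B_x = 7  [BC · DA = 11/2 ∩ BD · CA = -3/2]
2. B_y = -1/2  [BC · DA = 11/2 ∩ BD · CA = -3/2]
   → B = (7, -1/2)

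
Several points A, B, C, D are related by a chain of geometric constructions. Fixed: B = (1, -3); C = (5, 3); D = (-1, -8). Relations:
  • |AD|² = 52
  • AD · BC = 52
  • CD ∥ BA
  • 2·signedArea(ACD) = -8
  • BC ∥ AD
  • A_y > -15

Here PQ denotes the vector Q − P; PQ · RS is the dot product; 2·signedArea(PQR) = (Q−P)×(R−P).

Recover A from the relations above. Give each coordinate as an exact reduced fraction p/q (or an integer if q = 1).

A = (-5, -14)

1. A_x = -5  [BC ∥ AD ∩ CD ∥ BA]
2. A_y = -14  [BC ∥ AD ∩ CD ∥ BA]
   → A = (-5, -14)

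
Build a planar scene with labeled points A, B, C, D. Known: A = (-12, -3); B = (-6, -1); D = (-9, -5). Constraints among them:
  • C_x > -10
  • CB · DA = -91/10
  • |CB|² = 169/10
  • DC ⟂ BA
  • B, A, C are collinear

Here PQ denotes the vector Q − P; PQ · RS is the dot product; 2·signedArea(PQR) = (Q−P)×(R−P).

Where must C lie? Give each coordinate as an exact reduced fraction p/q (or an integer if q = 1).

1. C_x = -99/10  [B, A, C are collinear ∩ DC ⟂ BA]
2. C_y = -23/10  [B, A, C are collinear ∩ DC ⟂ BA]
   → C = (-99/10, -23/10)

C = (-99/10, -23/10)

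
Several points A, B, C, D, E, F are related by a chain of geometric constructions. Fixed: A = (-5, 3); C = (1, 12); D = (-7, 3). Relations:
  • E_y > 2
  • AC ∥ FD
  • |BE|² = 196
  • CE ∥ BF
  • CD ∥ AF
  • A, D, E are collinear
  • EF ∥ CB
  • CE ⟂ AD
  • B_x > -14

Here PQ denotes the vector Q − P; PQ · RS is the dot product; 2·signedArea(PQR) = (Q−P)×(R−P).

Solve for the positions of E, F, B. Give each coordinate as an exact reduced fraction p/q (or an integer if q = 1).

1. E_x = 1  [A, D, E are collinear ∩ CE ⟂ AD]
2. E_y = 3  [A, D, E are collinear ∩ CE ⟂ AD]
   → E = (1, 3)
3. F_x = -13  [AC ∥ FD ∩ CD ∥ AF]
4. F_y = -6  [AC ∥ FD ∩ CD ∥ AF]
   → F = (-13, -6)
5. B_x = -13  [CE ∥ BF ∩ EF ∥ CB]
6. B_y = 3  [CE ∥ BF ∩ EF ∥ CB]
   → B = (-13, 3)

B = (-13, 3)
E = (1, 3)
F = (-13, -6)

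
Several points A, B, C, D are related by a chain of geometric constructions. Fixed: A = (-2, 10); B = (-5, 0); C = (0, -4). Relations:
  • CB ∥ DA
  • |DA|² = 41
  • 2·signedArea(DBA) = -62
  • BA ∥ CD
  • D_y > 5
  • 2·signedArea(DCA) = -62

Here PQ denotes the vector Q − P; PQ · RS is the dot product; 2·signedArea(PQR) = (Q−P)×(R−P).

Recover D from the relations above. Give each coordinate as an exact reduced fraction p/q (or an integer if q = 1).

1. D_x = 3  [CB ∥ DA ∩ BA ∥ CD]
2. D_y = 6  [CB ∥ DA ∩ BA ∥ CD]
   → D = (3, 6)

D = (3, 6)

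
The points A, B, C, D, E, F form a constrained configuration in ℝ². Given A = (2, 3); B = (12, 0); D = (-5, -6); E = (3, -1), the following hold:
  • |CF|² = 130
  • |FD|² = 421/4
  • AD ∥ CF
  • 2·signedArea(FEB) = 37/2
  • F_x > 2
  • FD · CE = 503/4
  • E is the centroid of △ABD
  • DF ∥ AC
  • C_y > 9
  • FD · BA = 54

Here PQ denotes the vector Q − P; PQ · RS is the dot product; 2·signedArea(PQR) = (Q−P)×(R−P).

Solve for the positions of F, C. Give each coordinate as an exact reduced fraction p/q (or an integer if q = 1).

C = (19/2, 10)
F = (5/2, 1)

1. F_x = 5/2  [FD · BA = 54 ∩ 2·signedArea(FEB) = 37/2]
2. F_y = 1  [FD · BA = 54 ∩ 2·signedArea(FEB) = 37/2]
   → F = (5/2, 1)
3. C_x = 19/2  [FD · CE = 503/4 ∩ AD ∥ CF]
4. C_y = 10  [FD · CE = 503/4 ∩ AD ∥ CF]
   → C = (19/2, 10)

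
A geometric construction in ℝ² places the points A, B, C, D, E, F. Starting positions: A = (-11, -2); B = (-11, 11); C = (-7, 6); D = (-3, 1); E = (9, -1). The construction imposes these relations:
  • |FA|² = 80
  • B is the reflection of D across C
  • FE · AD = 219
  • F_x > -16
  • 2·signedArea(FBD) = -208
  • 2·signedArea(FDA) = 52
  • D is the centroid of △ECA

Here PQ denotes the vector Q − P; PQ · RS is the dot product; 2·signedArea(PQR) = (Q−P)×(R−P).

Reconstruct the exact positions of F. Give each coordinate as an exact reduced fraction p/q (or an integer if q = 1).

1. F_x = -15  [2·signedArea(FDA) = 52 ∩ FE · AD = 219]
2. F_y = -10  [2·signedArea(FDA) = 52 ∩ FE · AD = 219]
   → F = (-15, -10)

F = (-15, -10)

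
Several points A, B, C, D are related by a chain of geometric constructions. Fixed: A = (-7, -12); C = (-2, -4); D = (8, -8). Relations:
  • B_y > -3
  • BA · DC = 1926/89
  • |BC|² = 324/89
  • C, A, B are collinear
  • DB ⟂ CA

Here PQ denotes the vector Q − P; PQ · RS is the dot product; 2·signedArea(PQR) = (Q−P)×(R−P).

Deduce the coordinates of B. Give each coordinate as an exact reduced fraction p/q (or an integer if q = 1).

1. B_x = -88/89  [C, A, B are collinear ∩ DB ⟂ CA]
2. B_y = -212/89  [C, A, B are collinear ∩ DB ⟂ CA]
   → B = (-88/89, -212/89)

B = (-88/89, -212/89)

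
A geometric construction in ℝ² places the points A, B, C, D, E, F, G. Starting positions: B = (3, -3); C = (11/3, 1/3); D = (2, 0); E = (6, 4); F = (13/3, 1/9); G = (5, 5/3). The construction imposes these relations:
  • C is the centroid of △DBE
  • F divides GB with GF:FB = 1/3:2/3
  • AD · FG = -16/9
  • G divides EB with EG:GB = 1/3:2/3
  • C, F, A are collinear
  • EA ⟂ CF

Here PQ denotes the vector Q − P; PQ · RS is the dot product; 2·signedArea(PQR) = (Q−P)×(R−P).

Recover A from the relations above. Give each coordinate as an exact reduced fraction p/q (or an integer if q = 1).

A = (14/3, 0)

1. A_x = 14/3  [C, F, A are collinear ∩ EA ⟂ CF]
2. A_y = 0  [C, F, A are collinear ∩ EA ⟂ CF]
   → A = (14/3, 0)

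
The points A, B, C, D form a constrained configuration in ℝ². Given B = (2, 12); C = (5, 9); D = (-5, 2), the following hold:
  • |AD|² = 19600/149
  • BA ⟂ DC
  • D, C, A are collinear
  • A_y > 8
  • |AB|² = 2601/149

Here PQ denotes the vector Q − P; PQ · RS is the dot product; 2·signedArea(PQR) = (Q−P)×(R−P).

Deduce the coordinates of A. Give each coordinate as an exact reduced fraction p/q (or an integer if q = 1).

A = (655/149, 1278/149)

1. A_x = 655/149  [D, C, A are collinear ∩ BA ⟂ DC]
2. A_y = 1278/149  [D, C, A are collinear ∩ BA ⟂ DC]
   → A = (655/149, 1278/149)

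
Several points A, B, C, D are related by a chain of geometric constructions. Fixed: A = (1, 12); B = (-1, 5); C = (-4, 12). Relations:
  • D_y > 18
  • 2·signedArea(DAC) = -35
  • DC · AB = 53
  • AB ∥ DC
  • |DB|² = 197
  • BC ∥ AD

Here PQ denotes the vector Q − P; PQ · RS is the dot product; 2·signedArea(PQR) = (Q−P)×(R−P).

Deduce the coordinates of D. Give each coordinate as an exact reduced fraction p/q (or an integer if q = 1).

1. D_x = -2  [AB ∥ DC ∩ BC ∥ AD]
2. D_y = 19  [AB ∥ DC ∩ BC ∥ AD]
   → D = (-2, 19)

D = (-2, 19)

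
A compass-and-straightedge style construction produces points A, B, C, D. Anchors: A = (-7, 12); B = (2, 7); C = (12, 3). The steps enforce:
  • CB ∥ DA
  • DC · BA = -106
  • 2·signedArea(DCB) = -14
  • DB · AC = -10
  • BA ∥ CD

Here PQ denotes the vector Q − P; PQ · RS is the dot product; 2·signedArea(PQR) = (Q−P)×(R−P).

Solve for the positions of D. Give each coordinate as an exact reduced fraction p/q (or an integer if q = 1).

D = (3, 8)

1. D_x = 3  [CB ∥ DA ∩ BA ∥ CD]
2. D_y = 8  [CB ∥ DA ∩ BA ∥ CD]
   → D = (3, 8)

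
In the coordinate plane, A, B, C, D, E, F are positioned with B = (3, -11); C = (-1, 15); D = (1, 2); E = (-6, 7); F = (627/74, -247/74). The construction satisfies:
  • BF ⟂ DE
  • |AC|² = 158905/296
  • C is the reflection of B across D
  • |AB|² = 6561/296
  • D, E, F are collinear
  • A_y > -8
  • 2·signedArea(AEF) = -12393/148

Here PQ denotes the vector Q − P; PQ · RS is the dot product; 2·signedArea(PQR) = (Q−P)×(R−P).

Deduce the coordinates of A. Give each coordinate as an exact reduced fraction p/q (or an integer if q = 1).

1. A_x = 849/148  [line 765/74·x + 1071/74·y + 6579/148 = 0 ∩ |AB|² = 6561/296]
2. A_y = -1061/148  [line 765/74·x + 1071/74·y + 6579/148 = 0 ∩ |AB|² = 6561/296]
   → A = (849/148, -1061/148)

A = (849/148, -1061/148)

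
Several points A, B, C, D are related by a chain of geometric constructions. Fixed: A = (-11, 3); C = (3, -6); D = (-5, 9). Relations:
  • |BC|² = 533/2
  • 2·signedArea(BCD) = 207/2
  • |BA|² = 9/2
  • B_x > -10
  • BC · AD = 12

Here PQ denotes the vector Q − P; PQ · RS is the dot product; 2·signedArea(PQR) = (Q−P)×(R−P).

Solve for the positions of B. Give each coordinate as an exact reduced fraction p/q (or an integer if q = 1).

B = (-19/2, 9/2)

1. B_x = -19/2  [2·signedArea(BCD) = 207/2 ∩ BC · AD = 12]
2. B_y = 9/2  [2·signedArea(BCD) = 207/2 ∩ BC · AD = 12]
   → B = (-19/2, 9/2)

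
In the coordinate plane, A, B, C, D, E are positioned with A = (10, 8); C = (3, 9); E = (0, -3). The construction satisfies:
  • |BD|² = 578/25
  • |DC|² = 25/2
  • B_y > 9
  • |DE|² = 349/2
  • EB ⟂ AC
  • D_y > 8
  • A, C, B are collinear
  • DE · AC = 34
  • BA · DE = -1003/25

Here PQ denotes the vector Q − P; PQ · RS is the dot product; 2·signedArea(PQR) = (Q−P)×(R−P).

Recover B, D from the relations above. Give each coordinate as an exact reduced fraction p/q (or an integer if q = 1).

B = (87/50, 459/50)
D = (13/2, 17/2)

1. B_x = 87/50  [A, C, B are collinear ∩ EB ⟂ AC]
2. B_y = 459/50  [A, C, B are collinear ∩ EB ⟂ AC]
   → B = (87/50, 459/50)
3. D_x = 13/2  [line 7·x + -1·y + -37 = 0 ∩ |DE|² = 349/2]
4. D_y = 17/2  [line 7·x + -1·y + -37 = 0 ∩ |DE|² = 349/2]
   → D = (13/2, 17/2)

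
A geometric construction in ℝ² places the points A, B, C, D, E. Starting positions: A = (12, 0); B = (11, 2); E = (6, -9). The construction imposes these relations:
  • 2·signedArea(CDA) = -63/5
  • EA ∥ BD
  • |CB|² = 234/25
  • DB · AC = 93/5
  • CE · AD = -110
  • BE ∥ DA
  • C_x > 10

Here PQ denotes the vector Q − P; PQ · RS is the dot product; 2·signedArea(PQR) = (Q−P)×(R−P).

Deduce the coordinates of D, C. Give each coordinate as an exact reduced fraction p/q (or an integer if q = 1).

C = (52/5, -1)
D = (17, 11)

1. D_x = 17  [BE ∥ DA ∩ EA ∥ BD]
2. D_y = 11  [BE ∥ DA ∩ EA ∥ BD]
   → D = (17, 11)
3. C_x = 52/5  [CE · AD = -110 ∩ 2·signedArea(CDA) = -63/5]
4. C_y = -1  [CE · AD = -110 ∩ 2·signedArea(CDA) = -63/5]
   → C = (52/5, -1)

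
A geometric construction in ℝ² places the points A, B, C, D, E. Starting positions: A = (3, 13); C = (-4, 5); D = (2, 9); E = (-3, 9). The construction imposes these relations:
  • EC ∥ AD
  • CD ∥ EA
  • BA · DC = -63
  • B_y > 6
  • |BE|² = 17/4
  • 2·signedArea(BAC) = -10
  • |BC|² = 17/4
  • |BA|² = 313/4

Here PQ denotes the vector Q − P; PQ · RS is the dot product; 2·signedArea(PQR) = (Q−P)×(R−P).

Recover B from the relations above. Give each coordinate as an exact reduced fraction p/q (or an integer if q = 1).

1. B_x = -7/2  [2·signedArea(BAC) = -10 ∩ BA · DC = -63]
2. B_y = 7  [2·signedArea(BAC) = -10 ∩ BA · DC = -63]
   → B = (-7/2, 7)

B = (-7/2, 7)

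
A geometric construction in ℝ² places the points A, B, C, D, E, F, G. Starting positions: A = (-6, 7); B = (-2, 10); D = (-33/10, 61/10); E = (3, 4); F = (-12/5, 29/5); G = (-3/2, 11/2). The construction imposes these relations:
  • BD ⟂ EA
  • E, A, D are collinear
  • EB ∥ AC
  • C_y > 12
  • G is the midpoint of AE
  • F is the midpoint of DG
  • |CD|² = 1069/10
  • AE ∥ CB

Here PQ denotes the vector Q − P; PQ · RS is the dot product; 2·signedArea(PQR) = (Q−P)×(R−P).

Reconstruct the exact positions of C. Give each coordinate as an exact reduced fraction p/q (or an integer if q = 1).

C = (-11, 13)

1. C_x = -11  [AE ∥ CB ∩ EB ∥ AC]
2. C_y = 13  [AE ∥ CB ∩ EB ∥ AC]
   → C = (-11, 13)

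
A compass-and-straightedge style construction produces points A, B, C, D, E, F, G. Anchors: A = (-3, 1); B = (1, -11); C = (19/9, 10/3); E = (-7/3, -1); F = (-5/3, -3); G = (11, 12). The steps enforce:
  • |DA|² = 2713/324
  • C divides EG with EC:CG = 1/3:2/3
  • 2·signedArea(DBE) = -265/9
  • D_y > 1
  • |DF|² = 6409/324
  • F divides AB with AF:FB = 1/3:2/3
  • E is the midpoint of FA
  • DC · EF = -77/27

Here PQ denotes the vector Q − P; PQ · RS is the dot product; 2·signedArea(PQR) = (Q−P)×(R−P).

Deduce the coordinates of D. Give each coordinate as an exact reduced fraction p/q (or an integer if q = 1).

1. D_x = -1/9  [2·signedArea(DBE) = -265/9 ∩ DC · EF = -77/27]
2. D_y = 7/6  [2·signedArea(DBE) = -265/9 ∩ DC · EF = -77/27]
   → D = (-1/9, 7/6)

D = (-1/9, 7/6)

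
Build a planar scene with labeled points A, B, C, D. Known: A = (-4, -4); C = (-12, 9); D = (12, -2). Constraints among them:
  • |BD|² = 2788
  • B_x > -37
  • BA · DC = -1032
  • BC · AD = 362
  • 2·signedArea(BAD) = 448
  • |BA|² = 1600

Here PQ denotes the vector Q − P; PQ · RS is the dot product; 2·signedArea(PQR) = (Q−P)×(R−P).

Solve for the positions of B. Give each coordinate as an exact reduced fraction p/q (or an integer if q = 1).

1. B_x = -36  [2·signedArea(BAD) = 448 ∩ BC · AD = 362]
2. B_y = 20  [2·signedArea(BAD) = 448 ∩ BC · AD = 362]
   → B = (-36, 20)

B = (-36, 20)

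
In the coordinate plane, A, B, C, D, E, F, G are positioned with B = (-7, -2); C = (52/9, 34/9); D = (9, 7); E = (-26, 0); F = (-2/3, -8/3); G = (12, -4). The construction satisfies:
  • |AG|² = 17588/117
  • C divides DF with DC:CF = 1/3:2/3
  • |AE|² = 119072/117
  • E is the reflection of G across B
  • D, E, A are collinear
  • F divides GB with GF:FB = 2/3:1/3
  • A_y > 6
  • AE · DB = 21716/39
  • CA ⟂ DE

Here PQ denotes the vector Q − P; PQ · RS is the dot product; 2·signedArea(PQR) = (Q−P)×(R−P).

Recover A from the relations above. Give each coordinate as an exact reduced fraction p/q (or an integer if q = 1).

A = (206/39, 244/39)

1. A_x = 206/39  [D, E, A are collinear ∩ CA ⟂ DE]
2. A_y = 244/39  [D, E, A are collinear ∩ CA ⟂ DE]
   → A = (206/39, 244/39)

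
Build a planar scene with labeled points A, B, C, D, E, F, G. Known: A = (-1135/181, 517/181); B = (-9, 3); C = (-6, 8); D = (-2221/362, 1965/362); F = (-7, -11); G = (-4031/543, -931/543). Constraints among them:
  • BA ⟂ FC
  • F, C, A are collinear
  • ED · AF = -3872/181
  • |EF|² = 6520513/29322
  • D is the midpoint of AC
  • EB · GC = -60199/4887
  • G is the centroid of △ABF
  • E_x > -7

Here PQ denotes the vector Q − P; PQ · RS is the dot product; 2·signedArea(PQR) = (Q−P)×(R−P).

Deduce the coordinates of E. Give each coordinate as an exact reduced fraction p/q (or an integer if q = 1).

E = (-21241/3258, 12721/3258)

1. E_x = -21241/3258  [EB · GC = -60199/4887 ∩ ED · AF = -3872/181]
2. E_y = 12721/3258  [EB · GC = -60199/4887 ∩ ED · AF = -3872/181]
   → E = (-21241/3258, 12721/3258)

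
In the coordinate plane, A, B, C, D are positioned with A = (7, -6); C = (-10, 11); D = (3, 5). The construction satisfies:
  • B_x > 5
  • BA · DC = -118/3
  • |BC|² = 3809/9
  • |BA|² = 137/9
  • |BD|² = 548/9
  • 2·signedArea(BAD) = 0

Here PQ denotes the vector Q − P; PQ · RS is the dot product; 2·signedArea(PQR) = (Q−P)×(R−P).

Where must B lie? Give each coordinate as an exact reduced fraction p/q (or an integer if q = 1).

1. B_x = 17/3  [2·signedArea(BAD) = 0 ∩ BA · DC = -118/3]
2. B_y = -7/3  [2·signedArea(BAD) = 0 ∩ BA · DC = -118/3]
   → B = (17/3, -7/3)

B = (17/3, -7/3)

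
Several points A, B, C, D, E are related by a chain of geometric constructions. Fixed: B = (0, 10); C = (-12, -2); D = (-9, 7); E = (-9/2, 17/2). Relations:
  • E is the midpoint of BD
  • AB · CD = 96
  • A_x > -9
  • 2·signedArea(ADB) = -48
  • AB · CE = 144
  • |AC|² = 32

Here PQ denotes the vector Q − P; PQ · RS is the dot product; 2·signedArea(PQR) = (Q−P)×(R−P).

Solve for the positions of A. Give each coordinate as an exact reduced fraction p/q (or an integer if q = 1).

A = (-8, 2)

1. A_x = -8  [AB · CD = 96 ∩ 2·signedArea(ADB) = -48]
2. A_y = 2  [AB · CD = 96 ∩ 2·signedArea(ADB) = -48]
   → A = (-8, 2)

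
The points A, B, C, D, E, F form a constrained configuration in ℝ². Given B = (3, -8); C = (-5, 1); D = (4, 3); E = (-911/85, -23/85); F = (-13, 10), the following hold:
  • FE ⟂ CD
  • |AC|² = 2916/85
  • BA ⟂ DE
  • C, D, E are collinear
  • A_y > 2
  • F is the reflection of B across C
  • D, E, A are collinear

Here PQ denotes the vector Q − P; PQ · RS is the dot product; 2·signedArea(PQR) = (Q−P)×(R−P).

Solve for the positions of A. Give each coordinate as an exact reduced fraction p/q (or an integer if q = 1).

1. A_x = 61/85  [D, E, A are collinear ∩ BA ⟂ DE]
2. A_y = 193/85  [D, E, A are collinear ∩ BA ⟂ DE]
   → A = (61/85, 193/85)

A = (61/85, 193/85)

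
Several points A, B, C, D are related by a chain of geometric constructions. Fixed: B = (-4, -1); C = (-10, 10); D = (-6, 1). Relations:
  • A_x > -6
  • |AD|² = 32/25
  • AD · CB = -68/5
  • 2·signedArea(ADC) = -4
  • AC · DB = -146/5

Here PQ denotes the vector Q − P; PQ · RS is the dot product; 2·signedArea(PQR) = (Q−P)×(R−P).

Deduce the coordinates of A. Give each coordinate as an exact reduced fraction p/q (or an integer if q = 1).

1. A_x = -26/5  [AC · DB = -146/5 ∩ AD · CB = -68/5]
2. A_y = 1/5  [AC · DB = -146/5 ∩ AD · CB = -68/5]
   → A = (-26/5, 1/5)

A = (-26/5, 1/5)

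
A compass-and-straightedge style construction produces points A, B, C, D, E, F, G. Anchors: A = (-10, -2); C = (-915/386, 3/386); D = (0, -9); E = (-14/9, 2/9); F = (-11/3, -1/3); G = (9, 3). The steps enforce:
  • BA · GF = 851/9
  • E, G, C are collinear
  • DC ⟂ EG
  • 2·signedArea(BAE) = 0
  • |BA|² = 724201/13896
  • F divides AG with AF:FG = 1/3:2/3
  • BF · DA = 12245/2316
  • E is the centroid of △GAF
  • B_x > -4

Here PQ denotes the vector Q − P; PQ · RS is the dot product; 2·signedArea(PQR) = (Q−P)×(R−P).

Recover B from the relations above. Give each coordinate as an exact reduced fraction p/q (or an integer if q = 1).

B = (-6991/2316, -377/2316)

1. B_x = -6991/2316  [2·signedArea(BAE) = 0 ∩ BF · DA = 12245/2316]
2. B_y = -377/2316  [2·signedArea(BAE) = 0 ∩ BF · DA = 12245/2316]
   → B = (-6991/2316, -377/2316)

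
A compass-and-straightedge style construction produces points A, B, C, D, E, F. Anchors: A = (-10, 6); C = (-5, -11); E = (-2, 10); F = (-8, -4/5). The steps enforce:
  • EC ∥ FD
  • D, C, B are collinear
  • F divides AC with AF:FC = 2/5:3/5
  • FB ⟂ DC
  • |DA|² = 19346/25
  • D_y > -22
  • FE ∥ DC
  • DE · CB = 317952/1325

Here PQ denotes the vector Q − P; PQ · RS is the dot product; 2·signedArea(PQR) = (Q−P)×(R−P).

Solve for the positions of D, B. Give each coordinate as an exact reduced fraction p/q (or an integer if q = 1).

B = (-73/53, -1187/265)
D = (-11, -109/5)

1. D_x = -11  [FE ∥ DC ∩ EC ∥ FD]
2. D_y = -109/5  [FE ∥ DC ∩ EC ∥ FD]
   → D = (-11, -109/5)
3. B_x = -73/53  [D, C, B are collinear ∩ FB ⟂ DC]
4. B_y = -1187/265  [D, C, B are collinear ∩ FB ⟂ DC]
   → B = (-73/53, -1187/265)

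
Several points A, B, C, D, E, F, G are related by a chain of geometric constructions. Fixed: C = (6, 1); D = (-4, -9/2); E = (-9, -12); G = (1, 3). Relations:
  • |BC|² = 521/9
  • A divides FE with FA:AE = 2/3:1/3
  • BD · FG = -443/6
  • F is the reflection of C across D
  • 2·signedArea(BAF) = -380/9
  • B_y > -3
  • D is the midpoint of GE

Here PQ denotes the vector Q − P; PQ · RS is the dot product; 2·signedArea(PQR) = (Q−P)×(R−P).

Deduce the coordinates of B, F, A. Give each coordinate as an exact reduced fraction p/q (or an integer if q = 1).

1. F_x = -14  [F is the reflection of C across D]
2. F_y = -10  [F is the reflection of C across D]
   → F = (-14, -10)
3. A_x = -32/3  [A divides FE with FA:AE = 2/3:1/3]
4. A_y = -34/3  [A divides FE with FA:AE = 2/3:1/3]
   → A = (-32/3, -34/3)
5. B_x = -2/3  [2·signedArea(BAF) = -380/9 ∩ BD · FG = -443/6]
6. B_y = -8/3  [2·signedArea(BAF) = -380/9 ∩ BD · FG = -443/6]
   → B = (-2/3, -8/3)

A = (-32/3, -34/3)
B = (-2/3, -8/3)
F = (-14, -10)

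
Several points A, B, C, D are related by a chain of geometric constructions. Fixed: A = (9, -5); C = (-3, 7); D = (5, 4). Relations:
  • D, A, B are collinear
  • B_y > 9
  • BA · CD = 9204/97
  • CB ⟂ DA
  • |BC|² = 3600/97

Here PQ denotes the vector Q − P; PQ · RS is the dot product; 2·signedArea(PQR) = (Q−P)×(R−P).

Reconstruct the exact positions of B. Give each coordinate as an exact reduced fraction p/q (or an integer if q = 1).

B = (249/97, 919/97)

1. B_x = 249/97  [D, A, B are collinear ∩ CB ⟂ DA]
2. B_y = 919/97  [D, A, B are collinear ∩ CB ⟂ DA]
   → B = (249/97, 919/97)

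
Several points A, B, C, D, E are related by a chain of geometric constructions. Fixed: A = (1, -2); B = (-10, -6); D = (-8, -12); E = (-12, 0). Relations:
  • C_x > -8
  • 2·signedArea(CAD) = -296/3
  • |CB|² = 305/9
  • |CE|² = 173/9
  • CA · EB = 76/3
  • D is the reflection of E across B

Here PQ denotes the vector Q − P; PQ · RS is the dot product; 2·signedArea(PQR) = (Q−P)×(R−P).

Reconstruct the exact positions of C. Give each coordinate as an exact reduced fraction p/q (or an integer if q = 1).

C = (-23/3, -2/3)

1. C_x = -23/3  [2·signedArea(CAD) = -296/3 ∩ CA · EB = 76/3]
2. C_y = -2/3  [2·signedArea(CAD) = -296/3 ∩ CA · EB = 76/3]
   → C = (-23/3, -2/3)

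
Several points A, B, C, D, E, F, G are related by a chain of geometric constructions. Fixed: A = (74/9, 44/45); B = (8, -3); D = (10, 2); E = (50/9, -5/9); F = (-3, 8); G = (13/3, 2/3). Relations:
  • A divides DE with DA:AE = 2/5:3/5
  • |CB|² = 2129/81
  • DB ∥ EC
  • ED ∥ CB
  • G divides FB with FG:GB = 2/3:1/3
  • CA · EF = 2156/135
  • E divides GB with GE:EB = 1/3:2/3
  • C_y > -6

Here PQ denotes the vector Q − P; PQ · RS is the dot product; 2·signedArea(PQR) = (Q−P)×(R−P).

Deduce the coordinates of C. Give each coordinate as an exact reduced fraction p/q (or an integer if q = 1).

1. C_x = 32/9  [ED ∥ CB ∩ DB ∥ EC]
2. C_y = -50/9  [ED ∥ CB ∩ DB ∥ EC]
   → C = (32/9, -50/9)

C = (32/9, -50/9)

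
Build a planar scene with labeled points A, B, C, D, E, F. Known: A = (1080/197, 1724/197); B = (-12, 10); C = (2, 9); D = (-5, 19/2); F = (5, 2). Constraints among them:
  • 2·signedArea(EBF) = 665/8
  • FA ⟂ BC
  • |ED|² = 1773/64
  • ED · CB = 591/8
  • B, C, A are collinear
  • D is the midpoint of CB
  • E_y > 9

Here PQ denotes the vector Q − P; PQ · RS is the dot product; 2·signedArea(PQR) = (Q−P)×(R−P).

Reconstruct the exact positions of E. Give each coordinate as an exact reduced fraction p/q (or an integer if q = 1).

1. E_x = 1/4  [2·signedArea(EBF) = 665/8 ∩ ED · CB = 591/8]
2. E_y = 73/8  [2·signedArea(EBF) = 665/8 ∩ ED · CB = 591/8]
   → E = (1/4, 73/8)

E = (1/4, 73/8)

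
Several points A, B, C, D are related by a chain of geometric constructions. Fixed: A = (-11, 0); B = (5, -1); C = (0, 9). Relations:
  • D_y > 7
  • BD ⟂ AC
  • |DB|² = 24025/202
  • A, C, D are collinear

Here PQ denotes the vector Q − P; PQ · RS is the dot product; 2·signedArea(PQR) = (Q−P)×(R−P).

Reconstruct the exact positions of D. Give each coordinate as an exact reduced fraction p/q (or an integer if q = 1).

D = (-385/202, 1503/202)

1. D_x = -385/202  [A, C, D are collinear ∩ BD ⟂ AC]
2. D_y = 1503/202  [A, C, D are collinear ∩ BD ⟂ AC]
   → D = (-385/202, 1503/202)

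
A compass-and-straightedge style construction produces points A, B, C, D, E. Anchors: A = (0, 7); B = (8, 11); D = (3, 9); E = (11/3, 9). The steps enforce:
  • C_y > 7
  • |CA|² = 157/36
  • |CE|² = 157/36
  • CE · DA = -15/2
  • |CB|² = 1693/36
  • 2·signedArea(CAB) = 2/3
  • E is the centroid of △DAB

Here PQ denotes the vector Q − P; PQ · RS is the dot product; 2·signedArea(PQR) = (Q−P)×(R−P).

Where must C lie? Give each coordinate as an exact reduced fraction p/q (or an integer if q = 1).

C = (11/6, 8)

1. C_x = 11/6  [2·signedArea(CAB) = 2/3 ∩ CE · DA = -15/2]
2. C_y = 8  [2·signedArea(CAB) = 2/3 ∩ CE · DA = -15/2]
   → C = (11/6, 8)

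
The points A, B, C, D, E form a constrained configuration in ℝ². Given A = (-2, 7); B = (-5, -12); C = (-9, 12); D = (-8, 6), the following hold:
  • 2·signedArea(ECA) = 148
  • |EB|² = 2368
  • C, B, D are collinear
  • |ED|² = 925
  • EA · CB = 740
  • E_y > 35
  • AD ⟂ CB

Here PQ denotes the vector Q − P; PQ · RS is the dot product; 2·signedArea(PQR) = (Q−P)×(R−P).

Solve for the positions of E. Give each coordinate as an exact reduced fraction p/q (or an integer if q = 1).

E = (-13, 36)

1. E_x = -13  [2·signedArea(ECA) = 148 ∩ EA · CB = 740]
2. E_y = 36  [2·signedArea(ECA) = 148 ∩ EA · CB = 740]
   → E = (-13, 36)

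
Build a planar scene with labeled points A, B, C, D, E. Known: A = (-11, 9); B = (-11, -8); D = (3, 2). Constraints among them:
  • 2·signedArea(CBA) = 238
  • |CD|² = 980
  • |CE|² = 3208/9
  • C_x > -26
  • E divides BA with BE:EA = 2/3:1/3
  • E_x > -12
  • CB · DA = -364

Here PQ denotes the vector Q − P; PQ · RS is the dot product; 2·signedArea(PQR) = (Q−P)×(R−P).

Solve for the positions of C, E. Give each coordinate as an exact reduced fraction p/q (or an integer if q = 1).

1. C_x = -25  [2·signedArea(CBA) = 238 ∩ CB · DA = -364]
2. C_y = 16  [2·signedArea(CBA) = 238 ∩ CB · DA = -364]
   → C = (-25, 16)
3. E_x = -11  [E divides BA with BE:EA = 2/3:1/3]
4. E_y = 10/3  [E divides BA with BE:EA = 2/3:1/3]
   → E = (-11, 10/3)

C = (-25, 16)
E = (-11, 10/3)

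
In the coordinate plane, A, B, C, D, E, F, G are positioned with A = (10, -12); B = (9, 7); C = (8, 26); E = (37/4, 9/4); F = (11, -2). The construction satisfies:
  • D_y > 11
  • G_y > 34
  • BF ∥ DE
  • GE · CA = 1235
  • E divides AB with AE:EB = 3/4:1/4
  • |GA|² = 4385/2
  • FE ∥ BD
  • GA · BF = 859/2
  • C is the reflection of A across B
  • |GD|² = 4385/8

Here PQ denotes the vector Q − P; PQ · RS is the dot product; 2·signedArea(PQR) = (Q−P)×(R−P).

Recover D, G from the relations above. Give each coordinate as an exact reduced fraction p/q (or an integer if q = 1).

1. D_x = 29/4  [BF ∥ DE ∩ FE ∥ BD]
2. D_y = 45/4  [BF ∥ DE ∩ FE ∥ BD]
   → D = (29/4, 45/4)
3. G_x = 9/2  [GA · BF = 859/2 ∩ GE · CA = 1235]
4. G_y = 69/2  [GA · BF = 859/2 ∩ GE · CA = 1235]
   → G = (9/2, 69/2)

D = (29/4, 45/4)
G = (9/2, 69/2)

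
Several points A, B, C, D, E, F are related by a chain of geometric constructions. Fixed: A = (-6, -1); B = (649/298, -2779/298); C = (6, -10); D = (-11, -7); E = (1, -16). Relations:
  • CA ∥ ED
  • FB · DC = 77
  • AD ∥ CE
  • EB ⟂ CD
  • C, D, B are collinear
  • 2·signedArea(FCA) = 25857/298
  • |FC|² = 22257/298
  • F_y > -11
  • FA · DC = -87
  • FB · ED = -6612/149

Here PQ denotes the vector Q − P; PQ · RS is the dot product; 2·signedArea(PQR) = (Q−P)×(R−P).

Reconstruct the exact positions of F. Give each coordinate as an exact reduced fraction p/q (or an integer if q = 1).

F = (-777/298, -3211/298)

1. F_x = -777/298  [FB · ED = -6612/149 ∩ FB · DC = 77]
2. F_y = -3211/298  [FB · ED = -6612/149 ∩ FB · DC = 77]
   → F = (-777/298, -3211/298)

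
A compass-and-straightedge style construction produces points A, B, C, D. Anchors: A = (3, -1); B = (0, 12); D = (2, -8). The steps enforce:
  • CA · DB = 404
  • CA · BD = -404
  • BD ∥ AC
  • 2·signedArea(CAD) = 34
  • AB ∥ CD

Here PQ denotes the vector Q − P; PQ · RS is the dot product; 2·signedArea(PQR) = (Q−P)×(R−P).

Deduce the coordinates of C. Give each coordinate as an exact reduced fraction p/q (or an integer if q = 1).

C = (5, -21)

1. C_x = 5  [AB ∥ CD ∩ BD ∥ AC]
2. C_y = -21  [AB ∥ CD ∩ BD ∥ AC]
   → C = (5, -21)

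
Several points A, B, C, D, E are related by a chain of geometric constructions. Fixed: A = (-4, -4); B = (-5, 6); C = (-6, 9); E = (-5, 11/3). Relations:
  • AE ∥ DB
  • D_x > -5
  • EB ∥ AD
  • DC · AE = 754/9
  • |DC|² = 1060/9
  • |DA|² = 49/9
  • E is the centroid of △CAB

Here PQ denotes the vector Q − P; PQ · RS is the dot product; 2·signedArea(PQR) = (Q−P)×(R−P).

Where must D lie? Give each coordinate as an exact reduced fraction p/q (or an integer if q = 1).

1. D_x = -4  [AE ∥ DB ∩ EB ∥ AD]
2. D_y = -5/3  [AE ∥ DB ∩ EB ∥ AD]
   → D = (-4, -5/3)

D = (-4, -5/3)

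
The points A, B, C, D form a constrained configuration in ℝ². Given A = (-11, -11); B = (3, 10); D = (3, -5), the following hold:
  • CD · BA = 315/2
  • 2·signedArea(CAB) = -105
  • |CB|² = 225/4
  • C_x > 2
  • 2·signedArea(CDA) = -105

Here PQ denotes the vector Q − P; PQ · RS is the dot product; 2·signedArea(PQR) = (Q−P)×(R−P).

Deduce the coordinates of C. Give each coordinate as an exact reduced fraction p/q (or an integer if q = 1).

1. C_x = 3  [2·signedArea(CAB) = -105 ∩ 2·signedArea(CDA) = -105]
2. C_y = 5/2  [2·signedArea(CAB) = -105 ∩ 2·signedArea(CDA) = -105]
   → C = (3, 5/2)

C = (3, 5/2)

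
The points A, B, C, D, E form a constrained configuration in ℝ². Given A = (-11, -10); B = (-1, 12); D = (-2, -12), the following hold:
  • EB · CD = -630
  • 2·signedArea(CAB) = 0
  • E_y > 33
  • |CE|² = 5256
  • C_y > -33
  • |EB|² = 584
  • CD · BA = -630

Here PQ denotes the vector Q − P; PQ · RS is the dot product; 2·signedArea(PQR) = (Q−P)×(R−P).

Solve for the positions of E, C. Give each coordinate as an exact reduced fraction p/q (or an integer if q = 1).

C = (-21, -32)
E = (9, 34)

1. C_x = -21  [2·signedArea(CAB) = 0 ∩ CD · BA = -630]
2. C_y = -32  [2·signedArea(CAB) = 0 ∩ CD · BA = -630]
   → C = (-21, -32)
3. E_x = 9  [line -19·x + -20·y + 851 = 0 ∩ |EB|² = 584]
4. E_y = 34  [line -19·x + -20·y + 851 = 0 ∩ |EB|² = 584]
   → E = (9, 34)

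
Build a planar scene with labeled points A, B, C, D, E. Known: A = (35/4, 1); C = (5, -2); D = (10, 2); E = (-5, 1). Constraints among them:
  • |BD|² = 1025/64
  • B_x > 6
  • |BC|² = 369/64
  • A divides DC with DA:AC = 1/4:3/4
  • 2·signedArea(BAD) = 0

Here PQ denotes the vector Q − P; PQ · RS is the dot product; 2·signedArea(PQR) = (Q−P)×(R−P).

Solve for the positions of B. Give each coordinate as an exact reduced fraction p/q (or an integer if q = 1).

1. B_x = 55/8  [line -1·x + 5/4·y + 15/2 = 0 ∩ |BC|² = 369/64]
2. B_y = -1/2  [line -1·x + 5/4·y + 15/2 = 0 ∩ |BC|² = 369/64]
   → B = (55/8, -1/2)

B = (55/8, -1/2)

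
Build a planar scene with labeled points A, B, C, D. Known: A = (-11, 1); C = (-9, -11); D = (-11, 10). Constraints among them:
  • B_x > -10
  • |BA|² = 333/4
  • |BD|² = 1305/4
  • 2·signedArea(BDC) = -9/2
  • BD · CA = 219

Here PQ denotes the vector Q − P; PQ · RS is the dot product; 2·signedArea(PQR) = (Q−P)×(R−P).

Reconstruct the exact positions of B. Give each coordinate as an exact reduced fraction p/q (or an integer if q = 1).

1. B_x = -19/2  [BD · CA = 219 ∩ 2·signedArea(BDC) = -9/2]
2. B_y = -8  [BD · CA = 219 ∩ 2·signedArea(BDC) = -9/2]
   → B = (-19/2, -8)

B = (-19/2, -8)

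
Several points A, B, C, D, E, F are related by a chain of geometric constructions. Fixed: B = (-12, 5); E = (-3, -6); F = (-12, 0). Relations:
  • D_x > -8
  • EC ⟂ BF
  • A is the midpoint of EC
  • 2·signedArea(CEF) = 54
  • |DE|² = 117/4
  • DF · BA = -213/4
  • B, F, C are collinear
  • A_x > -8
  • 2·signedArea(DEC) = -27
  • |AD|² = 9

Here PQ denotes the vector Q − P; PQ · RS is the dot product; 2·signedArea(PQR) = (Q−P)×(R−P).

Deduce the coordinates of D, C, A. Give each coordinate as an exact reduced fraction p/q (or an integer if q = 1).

1. C_x = -12  [B, F, C are collinear ∩ EC ⟂ BF]
2. C_y = -6  [B, F, C are collinear ∩ EC ⟂ BF]
   → C = (-12, -6)
3. A_x = -15/2  [A is the midpoint of EC]
4. A_y = -6  [A is the midpoint of EC]
   → A = (-15/2, -6)
5. D_x = -15/2  [2·signedArea(DEC) = -27 ∩ DF · BA = -213/4]
6. D_y = -3  [2·signedArea(DEC) = -27 ∩ DF · BA = -213/4]
   → D = (-15/2, -3)

A = (-15/2, -6)
C = (-12, -6)
D = (-15/2, -3)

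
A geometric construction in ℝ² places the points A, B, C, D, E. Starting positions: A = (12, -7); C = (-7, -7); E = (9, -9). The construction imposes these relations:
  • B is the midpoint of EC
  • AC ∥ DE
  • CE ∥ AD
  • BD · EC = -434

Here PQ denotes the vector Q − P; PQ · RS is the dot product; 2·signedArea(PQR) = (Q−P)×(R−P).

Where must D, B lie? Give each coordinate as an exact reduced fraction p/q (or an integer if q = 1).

1. D_x = 28  [AC ∥ DE ∩ CE ∥ AD]
2. D_y = -9  [AC ∥ DE ∩ CE ∥ AD]
   → D = (28, -9)
3. B_x = 1  [B is the midpoint of EC]
4. B_y = -8  [B is the midpoint of EC]
   → B = (1, -8)

B = (1, -8)
D = (28, -9)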